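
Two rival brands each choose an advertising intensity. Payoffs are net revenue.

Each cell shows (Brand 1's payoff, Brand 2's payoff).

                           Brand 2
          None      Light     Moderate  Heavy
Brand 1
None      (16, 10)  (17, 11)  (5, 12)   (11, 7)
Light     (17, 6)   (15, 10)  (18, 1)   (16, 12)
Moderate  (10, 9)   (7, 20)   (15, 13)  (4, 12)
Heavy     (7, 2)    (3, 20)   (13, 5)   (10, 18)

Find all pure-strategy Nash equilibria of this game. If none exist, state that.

(None, None): Brand 1 can switch to Light (16 → 17). Not NE.
(None, Light): Brand 2 can switch to Moderate (11 → 12). Not NE.
(None, Moderate): Brand 1 can switch to Light (5 → 18). Not NE.
(None, Heavy): Brand 1 can switch to Light (11 → 16). Not NE.
(Light, None): Brand 2 can switch to Light (6 → 10). Not NE.
(Light, Light): Brand 1 can switch to None (15 → 17). Not NE.
(Light, Moderate): Brand 2 can switch to None (1 → 6). Not NE.
(Light, Heavy): Brand 1 gets 16, best alternative 11; Brand 2 gets 12, best alternative 10. No profitable deviation — NE.
(Moderate, None): Brand 1 can switch to None (10 → 16). Not NE.
(Moderate, Light): Brand 1 can switch to None (7 → 17). Not NE.
(Moderate, Moderate): Brand 1 can switch to Light (15 → 18). Not NE.
(The remaining 5 profiles each have a profitable deviation by the same check.)

(Light, Heavy)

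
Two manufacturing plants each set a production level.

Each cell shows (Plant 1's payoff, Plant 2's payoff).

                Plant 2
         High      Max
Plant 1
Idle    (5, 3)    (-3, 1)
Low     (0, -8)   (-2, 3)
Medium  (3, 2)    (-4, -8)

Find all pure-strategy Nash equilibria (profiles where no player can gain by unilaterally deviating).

Plant 1 against High: payoffs 5, 0, 3 → best response Idle.
Plant 1 against Max: payoffs -3, -2, -4 → best response Low.
Plant 2 against Idle: payoffs 3, 1 → best response High.
Plant 2 against Low: payoffs -8, 3 → best response Max.
Plant 2 against Medium: payoffs 2, -8 → best response High.
Mutual best responses: (Idle, High); (Low, Max).

(Idle, High) and (Low, Max)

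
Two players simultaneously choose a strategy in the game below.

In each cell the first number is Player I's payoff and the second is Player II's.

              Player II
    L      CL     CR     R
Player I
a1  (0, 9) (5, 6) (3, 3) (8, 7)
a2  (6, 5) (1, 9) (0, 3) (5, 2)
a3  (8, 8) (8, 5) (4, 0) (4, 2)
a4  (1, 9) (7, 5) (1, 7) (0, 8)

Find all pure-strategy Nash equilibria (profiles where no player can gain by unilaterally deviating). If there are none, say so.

(a1, L): Player I can switch to a2 (0 → 6). Not NE.
(a1, CL): Player I can switch to a3 (5 → 8). Not NE.
(a1, CR): Player I can switch to a3 (3 → 4). Not NE.
(a1, R): Player II can switch to L (7 → 9). Not NE.
(a2, L): Player I can switch to a3 (6 → 8). Not NE.
(a2, CL): Player I can switch to a1 (1 → 5). Not NE.
(a2, CR): Player I can switch to a1 (0 → 3). Not NE.
(a2, R): Player I can switch to a1 (5 → 8). Not NE.
(a3, L): Player I gets 8, best alternative 6; Player II gets 8, best alternative 5. No profitable deviation — NE.
(a3, CL): Player II can switch to L (5 → 8). Not NE.
(a3, CR): Player II can switch to L (0 → 8). Not NE.
(The remaining 5 profiles each have a profitable deviation by the same check.)

(a3, L)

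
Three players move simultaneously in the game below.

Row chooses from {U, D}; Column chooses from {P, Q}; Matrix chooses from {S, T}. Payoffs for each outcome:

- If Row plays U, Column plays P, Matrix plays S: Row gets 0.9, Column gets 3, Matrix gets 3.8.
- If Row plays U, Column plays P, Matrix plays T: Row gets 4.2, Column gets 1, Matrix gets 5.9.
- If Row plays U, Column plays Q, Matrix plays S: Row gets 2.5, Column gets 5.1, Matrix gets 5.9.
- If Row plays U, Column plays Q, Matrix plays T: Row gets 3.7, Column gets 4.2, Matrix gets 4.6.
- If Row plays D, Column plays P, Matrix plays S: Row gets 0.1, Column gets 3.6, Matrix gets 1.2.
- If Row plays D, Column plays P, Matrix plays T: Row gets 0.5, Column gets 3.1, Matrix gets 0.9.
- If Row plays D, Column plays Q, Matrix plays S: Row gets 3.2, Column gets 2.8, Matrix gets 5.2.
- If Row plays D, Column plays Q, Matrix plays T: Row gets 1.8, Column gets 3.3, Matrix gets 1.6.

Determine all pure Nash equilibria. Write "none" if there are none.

none

(U, P, S): Column can switch to Q (3 → 5.1). Not NE.
(U, P, T): Column can switch to Q (1 → 4.2). Not NE.
(U, Q, S): Row can switch to D (2.5 → 3.2). Not NE.
(U, Q, T): Matrix can switch to S (4.6 → 5.9). Not NE.
(D, P, S): Row can switch to U (0.1 → 0.9). Not NE.
(D, P, T): Row can switch to U (0.5 → 4.2). Not NE.
(D, Q, S): Column can switch to P (2.8 → 3.6). Not NE.
(D, Q, T): Row can switch to U (1.8 → 3.7). Not NE.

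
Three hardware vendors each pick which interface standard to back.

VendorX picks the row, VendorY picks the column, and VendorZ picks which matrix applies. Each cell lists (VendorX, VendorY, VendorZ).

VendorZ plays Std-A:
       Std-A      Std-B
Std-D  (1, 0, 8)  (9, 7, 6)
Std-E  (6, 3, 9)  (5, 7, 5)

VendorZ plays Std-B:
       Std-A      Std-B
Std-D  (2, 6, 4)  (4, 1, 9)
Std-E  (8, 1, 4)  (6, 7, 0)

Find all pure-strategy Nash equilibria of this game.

none

VendorX against (Std-A, Std-A): payoffs 1, 6 → best response Std-E.
VendorX against (Std-A, Std-B): payoffs 2, 8 → best response Std-E.
VendorX against (Std-B, Std-A): payoffs 9, 5 → best response Std-D.
VendorX against (Std-B, Std-B): payoffs 4, 6 → best response Std-E.
VendorY against (Std-D, Std-A): payoffs 0, 7 → best response Std-B.
VendorY against (Std-D, Std-B): payoffs 6, 1 → best response Std-A.
VendorY against (Std-E, Std-A): payoffs 3, 7 → best response Std-B.
VendorY against (Std-E, Std-B): payoffs 1, 7 → best response Std-B.
VendorZ against (Std-D, Std-A): payoffs 8, 4 → best response Std-A.
VendorZ against (Std-D, Std-B): payoffs 6, 9 → best response Std-B.
VendorZ against (Std-E, Std-A): payoffs 9, 4 → best response Std-A.
VendorZ against (Std-E, Std-B): payoffs 5, 0 → best response Std-A.
No profile is a mutual best response for all players.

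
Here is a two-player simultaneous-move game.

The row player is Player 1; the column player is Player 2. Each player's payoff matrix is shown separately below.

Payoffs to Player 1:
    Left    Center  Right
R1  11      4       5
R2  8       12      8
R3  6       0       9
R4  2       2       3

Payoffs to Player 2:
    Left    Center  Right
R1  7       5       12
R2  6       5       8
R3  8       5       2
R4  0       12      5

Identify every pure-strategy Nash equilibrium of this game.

Player 1 against Left: payoffs 11, 8, 6, 2 → best response R1.
Player 1 against Center: payoffs 4, 12, 0, 2 → best response R2.
Player 1 against Right: payoffs 5, 8, 9, 3 → best response R3.
Player 2 against R1: payoffs 7, 5, 12 → best response Right.
Player 2 against R2: payoffs 6, 5, 8 → best response Right.
Player 2 against R3: payoffs 8, 5, 2 → best response Left.
Player 2 against R4: payoffs 0, 12, 5 → best response Center.
No profile is a mutual best response for all players.

There is no pure-strategy Nash equilibrium.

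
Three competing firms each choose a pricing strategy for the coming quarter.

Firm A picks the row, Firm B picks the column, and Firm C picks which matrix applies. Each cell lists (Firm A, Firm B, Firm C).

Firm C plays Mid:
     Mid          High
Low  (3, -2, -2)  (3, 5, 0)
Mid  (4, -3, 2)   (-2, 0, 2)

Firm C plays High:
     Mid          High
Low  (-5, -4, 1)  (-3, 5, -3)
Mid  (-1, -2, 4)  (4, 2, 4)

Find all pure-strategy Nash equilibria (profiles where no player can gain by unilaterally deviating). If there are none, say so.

Firm A against (Mid, Mid): payoffs 3, 4 → best response Mid.
Firm A against (Mid, High): payoffs -5, -1 → best response Mid.
Firm A against (High, Mid): payoffs 3, -2 → best response Low.
Firm A against (High, High): payoffs -3, 4 → best response Mid.
Firm B against (Low, Mid): payoffs -2, 5 → best response High.
Firm B against (Low, High): payoffs -4, 5 → best response High.
Firm B against (Mid, Mid): payoffs -3, 0 → best response High.
Firm B against (Mid, High): payoffs -2, 2 → best response High.
Firm C against (Low, Mid): payoffs -2, 1 → best response High.
Firm C against (Low, High): payoffs 0, -3 → best response Mid.
Firm C against (Mid, Mid): payoffs 2, 4 → best response High.
Firm C against (Mid, High): payoffs 2, 4 → best response High.
Mutual best responses: (Low, High, Mid); (Mid, High, High).

Pure-strategy Nash equilibria: (Low, High, Mid), (Mid, High, High)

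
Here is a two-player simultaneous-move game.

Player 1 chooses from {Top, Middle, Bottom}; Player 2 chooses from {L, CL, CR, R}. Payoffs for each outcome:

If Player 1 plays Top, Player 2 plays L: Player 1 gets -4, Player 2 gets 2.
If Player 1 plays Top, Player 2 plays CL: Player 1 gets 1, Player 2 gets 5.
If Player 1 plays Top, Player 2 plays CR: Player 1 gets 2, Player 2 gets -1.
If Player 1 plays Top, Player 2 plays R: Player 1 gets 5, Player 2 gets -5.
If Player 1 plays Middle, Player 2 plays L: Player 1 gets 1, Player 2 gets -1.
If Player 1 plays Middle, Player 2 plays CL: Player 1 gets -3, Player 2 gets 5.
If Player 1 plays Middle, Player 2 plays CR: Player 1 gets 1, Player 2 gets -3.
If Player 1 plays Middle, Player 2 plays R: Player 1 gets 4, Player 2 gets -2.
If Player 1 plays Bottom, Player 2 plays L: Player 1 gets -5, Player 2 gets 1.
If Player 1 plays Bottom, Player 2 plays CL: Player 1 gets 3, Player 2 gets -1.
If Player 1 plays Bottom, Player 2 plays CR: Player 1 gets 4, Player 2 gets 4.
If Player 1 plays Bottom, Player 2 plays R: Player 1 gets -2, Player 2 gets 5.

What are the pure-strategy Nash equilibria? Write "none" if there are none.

There is no pure-strategy Nash equilibrium.

For each strategy profile, look for a profitable unilateral deviation.
(Top, L): Player 1 can switch to Middle (-4 → 1). Not NE.
(Top, CL): Player 1 can switch to Bottom (1 → 3). Not NE.
(Top, CR): Player 1 can switch to Bottom (2 → 4). Not NE.
(Top, R): Player 2 can switch to L (-5 → 2). Not NE.
(Middle, L): Player 2 can switch to CL (-1 → 5). Not NE.
(Middle, CL): Player 1 can switch to Top (-3 → 1). Not NE.
(Middle, CR): Player 1 can switch to Top (1 → 2). Not NE.
(Middle, R): Player 1 can switch to Top (4 → 5). Not NE.
(Bottom, L): Player 1 can switch to Top (-5 → -4). Not NE.
(Bottom, CL): Player 2 can switch to L (-1 → 1). Not NE.
(Bottom, CR): Player 2 can switch to R (4 → 5). Not NE.
(Bottom, R): Player 1 can switch to Top (-2 → 5). Not NE.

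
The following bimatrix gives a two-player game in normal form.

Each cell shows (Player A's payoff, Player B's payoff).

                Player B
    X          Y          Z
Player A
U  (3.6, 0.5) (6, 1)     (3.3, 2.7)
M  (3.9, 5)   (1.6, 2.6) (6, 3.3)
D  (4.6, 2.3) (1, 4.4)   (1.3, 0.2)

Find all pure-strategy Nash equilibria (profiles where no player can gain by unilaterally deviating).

Player A against X: payoffs 3.6, 3.9, 4.6 → best response D.
Player A against Y: payoffs 6, 1.6, 1 → best response U.
Player A against Z: payoffs 3.3, 6, 1.3 → best response M.
Player B against U: payoffs 0.5, 1, 2.7 → best response Z.
Player B against M: payoffs 5, 2.6, 3.3 → best response X.
Player B against D: payoffs 2.3, 4.4, 0.2 → best response Y.
No profile is a mutual best response for all players.

none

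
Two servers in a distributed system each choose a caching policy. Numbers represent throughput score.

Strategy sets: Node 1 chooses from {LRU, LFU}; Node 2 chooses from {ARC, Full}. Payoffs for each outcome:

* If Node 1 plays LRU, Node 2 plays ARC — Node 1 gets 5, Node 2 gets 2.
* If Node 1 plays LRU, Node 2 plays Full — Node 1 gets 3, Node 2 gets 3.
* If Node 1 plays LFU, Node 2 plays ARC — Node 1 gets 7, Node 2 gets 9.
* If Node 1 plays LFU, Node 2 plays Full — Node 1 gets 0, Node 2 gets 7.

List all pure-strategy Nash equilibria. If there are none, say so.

Node 1 against ARC: payoffs 5, 7 → best response LFU.
Node 1 against Full: payoffs 3, 0 → best response LRU.
Node 2 against LRU: payoffs 2, 3 → best response Full.
Node 2 against LFU: payoffs 9, 7 → best response ARC.
Mutual best responses: (LRU, Full); (LFU, ARC).

The pure Nash equilibria are (LRU, Full); (LFU, ARC).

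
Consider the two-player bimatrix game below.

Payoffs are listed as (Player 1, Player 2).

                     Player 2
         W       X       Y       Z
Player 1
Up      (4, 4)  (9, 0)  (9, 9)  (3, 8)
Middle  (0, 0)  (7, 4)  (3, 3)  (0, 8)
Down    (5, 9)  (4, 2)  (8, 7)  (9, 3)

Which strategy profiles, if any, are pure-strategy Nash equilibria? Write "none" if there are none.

The pure Nash equilibria are (Up, Y); (Down, W).

Player 1 against W: payoffs 4, 0, 5 → best response Down.
Player 1 against X: payoffs 9, 7, 4 → best response Up.
Player 1 against Y: payoffs 9, 3, 8 → best response Up.
Player 1 against Z: payoffs 3, 0, 9 → best response Down.
Player 2 against Up: payoffs 4, 0, 9, 8 → best response Y.
Player 2 against Middle: payoffs 0, 4, 3, 8 → best response Z.
Player 2 against Down: payoffs 9, 2, 7, 3 → best response W.
Mutual best responses: (Up, Y); (Down, W).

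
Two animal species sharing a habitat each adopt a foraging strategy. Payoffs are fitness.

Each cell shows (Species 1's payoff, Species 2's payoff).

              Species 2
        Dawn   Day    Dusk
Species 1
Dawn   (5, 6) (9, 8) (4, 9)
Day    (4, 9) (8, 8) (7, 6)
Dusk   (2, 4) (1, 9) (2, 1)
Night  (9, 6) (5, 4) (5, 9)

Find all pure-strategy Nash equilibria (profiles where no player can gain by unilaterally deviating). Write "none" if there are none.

This game has no pure Nash equilibrium.

For each strategy profile, look for a profitable unilateral deviation.
(Dawn, Dawn): Species 1 can switch to Night (5 → 9). Not NE.
(Dawn, Day): Species 2 can switch to Dusk (8 → 9). Not NE.
(Dawn, Dusk): Species 1 can switch to Day (4 → 7). Not NE.
(Day, Dawn): Species 1 can switch to Dawn (4 → 5). Not NE.
(Day, Day): Species 1 can switch to Dawn (8 → 9). Not NE.
(Day, Dusk): Species 2 can switch to Dawn (6 → 9). Not NE.
(Dusk, Dawn): Species 1 can switch to Dawn (2 → 5). Not NE.
(Dusk, Day): Species 1 can switch to Dawn (1 → 9). Not NE.
(The remaining 4 profiles each have a profitable deviation by the same check.)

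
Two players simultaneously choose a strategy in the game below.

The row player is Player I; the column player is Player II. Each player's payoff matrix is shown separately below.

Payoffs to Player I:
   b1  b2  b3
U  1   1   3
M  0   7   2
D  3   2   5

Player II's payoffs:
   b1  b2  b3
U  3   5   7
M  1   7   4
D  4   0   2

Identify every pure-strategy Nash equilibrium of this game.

Pure-strategy Nash equilibria: (M, b2) and (D, b1)

Player I against b1: payoffs 1, 0, 3 → best response D.
Player I against b2: payoffs 1, 7, 2 → best response M.
Player I against b3: payoffs 3, 2, 5 → best response D.
Player II against U: payoffs 3, 5, 7 → best response b3.
Player II against M: payoffs 1, 7, 4 → best response b2.
Player II against D: payoffs 4, 0, 2 → best response b1.
Mutual best responses: (M, b2); (D, b1).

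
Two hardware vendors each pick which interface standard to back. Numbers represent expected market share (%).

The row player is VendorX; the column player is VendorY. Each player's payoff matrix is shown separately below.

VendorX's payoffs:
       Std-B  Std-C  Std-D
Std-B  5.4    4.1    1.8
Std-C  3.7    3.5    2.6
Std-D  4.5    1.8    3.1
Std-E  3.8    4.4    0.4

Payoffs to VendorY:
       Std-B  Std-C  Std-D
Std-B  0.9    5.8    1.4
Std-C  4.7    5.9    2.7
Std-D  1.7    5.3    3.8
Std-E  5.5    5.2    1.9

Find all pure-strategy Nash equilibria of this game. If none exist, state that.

VendorX against Std-B: payoffs 5.4, 3.7, 4.5, 3.8 → best response Std-B.
VendorX against Std-C: payoffs 4.1, 3.5, 1.8, 4.4 → best response Std-E.
VendorX against Std-D: payoffs 1.8, 2.6, 3.1, 0.4 → best response Std-D.
VendorY against Std-B: payoffs 0.9, 5.8, 1.4 → best response Std-C.
VendorY against Std-C: payoffs 4.7, 5.9, 2.7 → best response Std-C.
VendorY against Std-D: payoffs 1.7, 5.3, 3.8 → best response Std-C.
VendorY against Std-E: payoffs 5.5, 5.2, 1.9 → best response Std-B.
No profile is a mutual best response for all players.

none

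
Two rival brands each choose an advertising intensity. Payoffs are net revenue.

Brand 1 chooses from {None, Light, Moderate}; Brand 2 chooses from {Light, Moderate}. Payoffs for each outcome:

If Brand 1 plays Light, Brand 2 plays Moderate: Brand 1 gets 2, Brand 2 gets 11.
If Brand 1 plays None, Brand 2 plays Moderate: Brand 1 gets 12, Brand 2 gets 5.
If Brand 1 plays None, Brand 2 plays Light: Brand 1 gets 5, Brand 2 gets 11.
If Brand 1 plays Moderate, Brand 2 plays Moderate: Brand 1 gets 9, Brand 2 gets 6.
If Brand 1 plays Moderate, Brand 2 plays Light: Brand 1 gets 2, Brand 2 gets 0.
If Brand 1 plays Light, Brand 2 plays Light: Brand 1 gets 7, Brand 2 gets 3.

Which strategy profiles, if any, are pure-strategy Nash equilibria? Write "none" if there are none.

Check each profile: it is a Nash equilibrium iff no player can strictly gain by switching unilaterally.
(None, Light): Brand 1 can switch to Light (5 → 7). Not NE.
(None, Moderate): Brand 2 can switch to Light (5 → 11). Not NE.
(Light, Light): Brand 2 can switch to Moderate (3 → 11). Not NE.
(Light, Moderate): Brand 1 can switch to None (2 → 12). Not NE.
(Moderate, Light): Brand 1 can switch to None (2 → 5). Not NE.
(Moderate, Moderate): Brand 1 can switch to None (9 → 12). Not NE.

No pure-strategy Nash equilibrium.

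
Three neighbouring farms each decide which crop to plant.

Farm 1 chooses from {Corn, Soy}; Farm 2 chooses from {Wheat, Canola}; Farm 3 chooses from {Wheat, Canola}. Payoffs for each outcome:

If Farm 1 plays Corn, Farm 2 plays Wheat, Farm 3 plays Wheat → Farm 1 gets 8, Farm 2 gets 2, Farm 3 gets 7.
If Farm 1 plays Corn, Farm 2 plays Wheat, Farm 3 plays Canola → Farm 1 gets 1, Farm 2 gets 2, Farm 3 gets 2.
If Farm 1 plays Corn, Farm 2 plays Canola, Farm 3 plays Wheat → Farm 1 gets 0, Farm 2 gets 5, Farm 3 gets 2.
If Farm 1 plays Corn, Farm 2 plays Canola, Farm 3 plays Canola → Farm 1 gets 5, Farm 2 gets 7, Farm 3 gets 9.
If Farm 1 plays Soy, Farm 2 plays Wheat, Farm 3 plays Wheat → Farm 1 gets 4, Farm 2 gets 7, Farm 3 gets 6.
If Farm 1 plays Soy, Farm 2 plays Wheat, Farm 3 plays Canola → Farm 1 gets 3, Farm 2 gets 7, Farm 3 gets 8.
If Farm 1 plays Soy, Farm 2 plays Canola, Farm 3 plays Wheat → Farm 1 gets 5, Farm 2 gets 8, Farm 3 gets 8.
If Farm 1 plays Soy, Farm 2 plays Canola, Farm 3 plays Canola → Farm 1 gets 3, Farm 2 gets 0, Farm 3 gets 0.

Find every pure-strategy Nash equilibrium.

Farm 1 against (Wheat, Wheat): payoffs 8, 4 → best response Corn.
Farm 1 against (Wheat, Canola): payoffs 1, 3 → best response Soy.
Farm 1 against (Canola, Wheat): payoffs 0, 5 → best response Soy.
Farm 1 against (Canola, Canola): payoffs 5, 3 → best response Corn.
Farm 2 against (Corn, Wheat): payoffs 2, 5 → best response Canola.
Farm 2 against (Corn, Canola): payoffs 2, 7 → best response Canola.
Farm 2 against (Soy, Wheat): payoffs 7, 8 → best response Canola.
Farm 2 against (Soy, Canola): payoffs 7, 0 → best response Wheat.
Farm 3 against (Corn, Wheat): payoffs 7, 2 → best response Wheat.
Farm 3 against (Corn, Canola): payoffs 2, 9 → best response Canola.
Farm 3 against (Soy, Wheat): payoffs 6, 8 → best response Canola.
Farm 3 against (Soy, Canola): payoffs 8, 0 → best response Wheat.
Mutual best responses: (Corn, Canola, Canola); (Soy, Wheat, Canola); (Soy, Canola, Wheat).

The pure Nash equilibria are (Corn, Canola, Canola); (Soy, Wheat, Canola); (Soy, Canola, Wheat).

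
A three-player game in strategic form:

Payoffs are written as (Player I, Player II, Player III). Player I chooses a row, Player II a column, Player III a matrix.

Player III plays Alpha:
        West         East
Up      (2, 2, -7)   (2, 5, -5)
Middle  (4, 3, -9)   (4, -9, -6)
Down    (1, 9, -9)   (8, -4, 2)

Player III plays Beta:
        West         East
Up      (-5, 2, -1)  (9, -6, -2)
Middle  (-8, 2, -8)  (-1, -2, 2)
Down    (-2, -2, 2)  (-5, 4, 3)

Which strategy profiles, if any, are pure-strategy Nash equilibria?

No pure-strategy Nash equilibrium.

(Up, West, Alpha): Player I can switch to Middle (2 → 4). Not NE.
(Up, West, Beta): Player I can switch to Down (-5 → -2). Not NE.
(Up, East, Alpha): Player I can switch to Middle (2 → 4). Not NE.
(Up, East, Beta): Player II can switch to West (-6 → 2). Not NE.
(Middle, West, Alpha): Player III can switch to Beta (-9 → -8). Not NE.
(Middle, West, Beta): Player I can switch to Up (-8 → -5). Not NE.
(Middle, East, Alpha): Player I can switch to Down (4 → 8). Not NE.
(Middle, East, Beta): Player I can switch to Up (-1 → 9). Not NE.
(The remaining 4 profiles each have a profitable deviation by the same check.)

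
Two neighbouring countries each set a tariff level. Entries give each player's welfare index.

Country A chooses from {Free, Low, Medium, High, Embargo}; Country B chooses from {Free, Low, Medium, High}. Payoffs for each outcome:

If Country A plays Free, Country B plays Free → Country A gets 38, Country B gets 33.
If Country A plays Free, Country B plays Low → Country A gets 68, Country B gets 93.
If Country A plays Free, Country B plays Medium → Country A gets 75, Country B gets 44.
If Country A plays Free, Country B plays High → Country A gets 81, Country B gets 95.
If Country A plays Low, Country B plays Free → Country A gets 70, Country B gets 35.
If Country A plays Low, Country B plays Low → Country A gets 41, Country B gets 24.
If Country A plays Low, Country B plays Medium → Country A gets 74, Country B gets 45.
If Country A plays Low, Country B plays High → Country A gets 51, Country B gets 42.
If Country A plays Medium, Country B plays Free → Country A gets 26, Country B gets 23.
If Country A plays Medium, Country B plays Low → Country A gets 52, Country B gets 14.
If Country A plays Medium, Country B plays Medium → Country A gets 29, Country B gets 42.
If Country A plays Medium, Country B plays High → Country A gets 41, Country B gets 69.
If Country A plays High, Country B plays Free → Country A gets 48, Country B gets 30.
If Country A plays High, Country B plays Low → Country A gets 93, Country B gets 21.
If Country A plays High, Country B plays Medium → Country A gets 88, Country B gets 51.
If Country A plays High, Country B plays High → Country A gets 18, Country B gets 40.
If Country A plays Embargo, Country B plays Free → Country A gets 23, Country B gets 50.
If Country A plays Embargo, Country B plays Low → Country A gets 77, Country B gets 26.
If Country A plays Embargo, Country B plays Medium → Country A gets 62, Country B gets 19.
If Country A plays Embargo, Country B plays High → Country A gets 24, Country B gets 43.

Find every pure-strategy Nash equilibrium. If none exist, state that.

Pure-strategy Nash equilibria: (Free, High), (High, Medium)

For each strategy profile, look for a profitable unilateral deviation.
(Free, Free): Country A can switch to Low (38 → 70). Not NE.
(Free, Low): Country A can switch to High (68 → 93). Not NE.
(Free, Medium): Country A can switch to High (75 → 88). Not NE.
(Free, High): Country A gets 81, best alternative 51; Country B gets 95, best alternative 93. No profitable deviation — NE.
(Low, Free): Country B can switch to Medium (35 → 45). Not NE.
(Low, Low): Country A can switch to Free (41 → 68). Not NE.
(Low, Medium): Country A can switch to Free (74 → 75). Not NE.
(High, Medium): Country A gets 88, best alternative 75; Country B gets 51, best alternative 40. No profitable deviation — NE.
(The remaining 12 profiles each have a profitable deviation by the same check.)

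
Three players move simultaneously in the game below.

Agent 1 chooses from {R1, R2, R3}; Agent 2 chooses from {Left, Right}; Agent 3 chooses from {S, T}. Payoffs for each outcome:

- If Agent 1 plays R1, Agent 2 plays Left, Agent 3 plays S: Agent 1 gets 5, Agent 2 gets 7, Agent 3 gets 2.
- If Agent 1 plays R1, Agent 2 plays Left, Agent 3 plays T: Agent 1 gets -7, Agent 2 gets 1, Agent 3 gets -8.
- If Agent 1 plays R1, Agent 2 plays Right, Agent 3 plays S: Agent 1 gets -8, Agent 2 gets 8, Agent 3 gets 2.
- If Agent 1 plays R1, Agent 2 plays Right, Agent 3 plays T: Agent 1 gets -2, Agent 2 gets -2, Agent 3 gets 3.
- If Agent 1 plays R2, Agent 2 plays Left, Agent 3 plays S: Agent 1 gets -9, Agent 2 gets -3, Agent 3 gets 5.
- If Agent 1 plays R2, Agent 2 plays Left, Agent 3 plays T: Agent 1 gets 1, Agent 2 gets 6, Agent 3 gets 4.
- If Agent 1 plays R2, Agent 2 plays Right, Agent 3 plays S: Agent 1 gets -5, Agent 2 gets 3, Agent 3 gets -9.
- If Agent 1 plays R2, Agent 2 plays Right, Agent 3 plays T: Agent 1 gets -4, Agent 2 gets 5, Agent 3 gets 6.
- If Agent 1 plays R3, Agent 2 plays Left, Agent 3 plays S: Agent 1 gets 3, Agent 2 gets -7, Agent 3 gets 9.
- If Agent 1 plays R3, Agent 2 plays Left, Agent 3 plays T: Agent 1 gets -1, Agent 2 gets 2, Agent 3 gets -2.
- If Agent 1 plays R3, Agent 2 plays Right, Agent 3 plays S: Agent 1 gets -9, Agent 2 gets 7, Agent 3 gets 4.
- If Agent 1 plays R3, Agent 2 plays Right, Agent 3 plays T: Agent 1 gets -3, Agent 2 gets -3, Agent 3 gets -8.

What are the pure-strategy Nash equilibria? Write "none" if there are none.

none

For each strategy profile, look for a profitable unilateral deviation.
(R1, Left, S): Agent 2 can switch to Right (7 → 8). Not NE.
(R1, Left, T): Agent 1 can switch to R2 (-7 → 1). Not NE.
(R1, Right, S): Agent 1 can switch to R2 (-8 → -5). Not NE.
(R1, Right, T): Agent 2 can switch to Left (-2 → 1). Not NE.
(R2, Left, S): Agent 1 can switch to R1 (-9 → 5). Not NE.
(R2, Left, T): Agent 3 can switch to S (4 → 5). Not NE.
(R2, Right, S): Agent 3 can switch to T (-9 → 6). Not NE.
(R2, Right, T): Agent 1 can switch to R1 (-4 → -2). Not NE.
(R3, Left, S): Agent 1 can switch to R1 (3 → 5). Not NE.
(R3, Left, T): Agent 1 can switch to R2 (-1 → 1). Not NE.
(The remaining 2 profiles each have a profitable deviation by the same check.)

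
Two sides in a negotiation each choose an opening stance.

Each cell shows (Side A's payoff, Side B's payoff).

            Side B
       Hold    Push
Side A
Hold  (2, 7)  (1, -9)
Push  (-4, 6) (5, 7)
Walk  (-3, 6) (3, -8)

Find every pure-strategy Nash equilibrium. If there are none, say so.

(Hold, Hold): Side A gets 2, best alternative -3; Side B gets 7, best alternative -9. No profitable deviation — NE.
(Hold, Push): Side A can switch to Push (1 → 5). Not NE.
(Push, Hold): Side A can switch to Hold (-4 → 2). Not NE.
(Push, Push): Side A gets 5, best alternative 3; Side B gets 7, best alternative 6. No profitable deviation — NE.
(Walk, Hold): Side A can switch to Hold (-3 → 2). Not NE.
(Walk, Push): Side A can switch to Push (3 → 5). Not NE.

Pure-strategy Nash equilibria: (Hold, Hold), (Push, Push)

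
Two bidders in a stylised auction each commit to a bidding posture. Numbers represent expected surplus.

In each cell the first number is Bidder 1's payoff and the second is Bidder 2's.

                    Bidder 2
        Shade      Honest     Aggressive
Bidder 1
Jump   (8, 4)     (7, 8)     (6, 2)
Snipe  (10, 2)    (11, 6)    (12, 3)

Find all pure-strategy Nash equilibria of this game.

Pure NE: (Snipe, Honest)

For each strategy profile, look for a profitable unilateral deviation.
(Jump, Shade): Bidder 1 can switch to Snipe (8 → 10). Not NE.
(Jump, Honest): Bidder 1 can switch to Snipe (7 → 11). Not NE.
(Jump, Aggressive): Bidder 1 can switch to Snipe (6 → 12). Not NE.
(Snipe, Shade): Bidder 2 can switch to Honest (2 → 6). Not NE.
(Snipe, Honest): Bidder 1 gets 11, best alternative 7; Bidder 2 gets 6, best alternative 3. No profitable deviation — NE.
(Snipe, Aggressive): Bidder 2 can switch to Honest (3 → 6). Not NE.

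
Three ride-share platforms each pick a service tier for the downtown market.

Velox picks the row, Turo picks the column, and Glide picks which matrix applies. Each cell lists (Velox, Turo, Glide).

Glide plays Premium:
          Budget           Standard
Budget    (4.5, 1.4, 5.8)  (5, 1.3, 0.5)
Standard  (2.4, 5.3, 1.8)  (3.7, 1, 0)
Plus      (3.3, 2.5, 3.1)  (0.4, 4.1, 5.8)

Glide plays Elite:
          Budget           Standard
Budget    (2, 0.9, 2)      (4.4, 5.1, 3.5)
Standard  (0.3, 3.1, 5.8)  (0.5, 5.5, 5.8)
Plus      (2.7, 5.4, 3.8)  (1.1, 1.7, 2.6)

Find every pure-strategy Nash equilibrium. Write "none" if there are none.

Velox against (Budget, Premium): payoffs 4.5, 2.4, 3.3 → best response Budget.
Velox against (Budget, Elite): payoffs 2, 0.3, 2.7 → best response Plus.
Velox against (Standard, Premium): payoffs 5, 3.7, 0.4 → best response Budget.
Velox against (Standard, Elite): payoffs 4.4, 0.5, 1.1 → best response Budget.
Turo against (Budget, Premium): payoffs 1.4, 1.3 → best response Budget.
Turo against (Budget, Elite): payoffs 0.9, 5.1 → best response Standard.
Turo against (Standard, Premium): payoffs 5.3, 1 → best response Budget.
Turo against (Standard, Elite): payoffs 3.1, 5.5 → best response Standard.
Turo against (Plus, Premium): payoffs 2.5, 4.1 → best response Standard.
Turo against (Plus, Elite): payoffs 5.4, 1.7 → best response Budget.
Glide against (Budget, Budget): payoffs 5.8, 2 → best response Premium.
Glide against (Budget, Standard): payoffs 0.5, 3.5 → best response Elite.
Glide against (Standard, Budget): payoffs 1.8, 5.8 → best response Elite.
Glide against (Standard, Standard): payoffs 0, 5.8 → best response Elite.
Glide against (Plus, Budget): payoffs 3.1, 3.8 → best response Elite.
Glide against (Plus, Standard): payoffs 5.8, 2.6 → best response Premium.
Mutual best responses: (Budget, Budget, Premium); (Budget, Standard, Elite); (Plus, Budget, Elite).

(Budget, Budget, Premium), (Budget, Standard, Elite), (Plus, Budget, Elite)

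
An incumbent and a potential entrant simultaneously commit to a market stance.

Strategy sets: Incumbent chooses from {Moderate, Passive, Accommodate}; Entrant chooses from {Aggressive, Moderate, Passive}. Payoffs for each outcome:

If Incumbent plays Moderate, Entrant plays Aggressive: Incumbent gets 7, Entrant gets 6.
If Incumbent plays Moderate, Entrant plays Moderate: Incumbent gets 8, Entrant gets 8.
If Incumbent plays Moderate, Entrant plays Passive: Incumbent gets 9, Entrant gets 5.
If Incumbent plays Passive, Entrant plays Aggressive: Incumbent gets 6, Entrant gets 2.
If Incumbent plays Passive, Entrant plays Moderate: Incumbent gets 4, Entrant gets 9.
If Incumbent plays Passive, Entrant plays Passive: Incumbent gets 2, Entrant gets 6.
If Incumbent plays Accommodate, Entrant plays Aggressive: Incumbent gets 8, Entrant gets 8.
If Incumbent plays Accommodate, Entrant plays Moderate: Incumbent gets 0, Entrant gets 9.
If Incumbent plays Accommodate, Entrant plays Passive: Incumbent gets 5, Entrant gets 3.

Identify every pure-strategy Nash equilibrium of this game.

The unique pure-strategy Nash equilibrium is (Moderate, Moderate).

(Moderate, Aggressive): Incumbent can switch to Accommodate (7 → 8). Not NE.
(Moderate, Moderate): Incumbent gets 8, best alternative 4; Entrant gets 8, best alternative 6. No profitable deviation — NE.
(Moderate, Passive): Entrant can switch to Aggressive (5 → 6). Not NE.
(Passive, Aggressive): Incumbent can switch to Moderate (6 → 7). Not NE.
(Passive, Moderate): Incumbent can switch to Moderate (4 → 8). Not NE.
(Passive, Passive): Incumbent can switch to Moderate (2 → 9). Not NE.
(Accommodate, Aggressive): Entrant can switch to Moderate (8 → 9). Not NE.
(Accommodate, Moderate): Incumbent can switch to Moderate (0 → 8). Not NE.
(Accommodate, Passive): Incumbent can switch to Moderate (5 → 9). Not NE.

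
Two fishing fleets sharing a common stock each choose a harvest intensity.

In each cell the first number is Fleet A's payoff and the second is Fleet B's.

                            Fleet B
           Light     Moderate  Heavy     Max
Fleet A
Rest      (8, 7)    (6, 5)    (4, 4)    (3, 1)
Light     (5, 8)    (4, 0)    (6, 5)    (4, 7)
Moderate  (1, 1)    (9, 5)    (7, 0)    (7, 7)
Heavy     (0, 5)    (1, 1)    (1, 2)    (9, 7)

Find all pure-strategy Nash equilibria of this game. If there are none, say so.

Pure-strategy Nash equilibria: (Rest, Light) and (Heavy, Max)

Fleet A against Light: payoffs 8, 5, 1, 0 → best response Rest.
Fleet A against Moderate: payoffs 6, 4, 9, 1 → best response Moderate.
Fleet A against Heavy: payoffs 4, 6, 7, 1 → best response Moderate.
Fleet A against Max: payoffs 3, 4, 7, 9 → best response Heavy.
Fleet B against Rest: payoffs 7, 5, 4, 1 → best response Light.
Fleet B against Light: payoffs 8, 0, 5, 7 → best response Light.
Fleet B against Moderate: payoffs 1, 5, 0, 7 → best response Max.
Fleet B against Heavy: payoffs 5, 1, 2, 7 → best response Max.
Mutual best responses: (Rest, Light); (Heavy, Max).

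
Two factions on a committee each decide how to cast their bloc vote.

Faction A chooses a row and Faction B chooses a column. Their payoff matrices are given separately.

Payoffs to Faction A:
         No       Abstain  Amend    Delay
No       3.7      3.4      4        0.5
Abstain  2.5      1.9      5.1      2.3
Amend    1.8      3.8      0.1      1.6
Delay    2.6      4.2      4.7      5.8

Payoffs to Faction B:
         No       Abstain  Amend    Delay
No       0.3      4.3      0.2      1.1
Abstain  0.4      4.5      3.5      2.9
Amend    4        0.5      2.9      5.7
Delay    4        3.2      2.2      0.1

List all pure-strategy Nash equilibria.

none

(No, No): Faction B can switch to Abstain (0.3 → 4.3). Not NE.
(No, Abstain): Faction A can switch to Amend (3.4 → 3.8). Not NE.
(No, Amend): Faction A can switch to Abstain (4 → 5.1). Not NE.
(No, Delay): Faction A can switch to Abstain (0.5 → 2.3). Not NE.
(Abstain, No): Faction A can switch to No (2.5 → 3.7). Not NE.
(Abstain, Abstain): Faction A can switch to No (1.9 → 3.4). Not NE.
(Abstain, Amend): Faction B can switch to Abstain (3.5 → 4.5). Not NE.
(Abstain, Delay): Faction A can switch to Delay (2.3 → 5.8). Not NE.
(Amend, No): Faction A can switch to No (1.8 → 3.7). Not NE.
(Amend, Abstain): Faction A can switch to Delay (3.8 → 4.2). Not NE.
(The remaining 6 profiles each have a profitable deviation by the same check.)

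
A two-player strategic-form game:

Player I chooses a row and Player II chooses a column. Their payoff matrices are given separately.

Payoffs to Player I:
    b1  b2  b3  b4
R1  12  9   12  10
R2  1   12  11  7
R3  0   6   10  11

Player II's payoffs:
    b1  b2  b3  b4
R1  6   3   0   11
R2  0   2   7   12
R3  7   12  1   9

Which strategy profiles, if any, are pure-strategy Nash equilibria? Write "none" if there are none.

No pure-strategy Nash equilibrium.

(R1, b1): Player II can switch to b4 (6 → 11). Not NE.
(R1, b2): Player I can switch to R2 (9 → 12). Not NE.
(R1, b3): Player II can switch to b1 (0 → 6). Not NE.
(R1, b4): Player I can switch to R3 (10 → 11). Not NE.
(R2, b1): Player I can switch to R1 (1 → 12). Not NE.
(R2, b2): Player II can switch to b3 (2 → 7). Not NE.
(R2, b3): Player I can switch to R1 (11 → 12). Not NE.
(R2, b4): Player I can switch to R1 (7 → 10). Not NE.
(R3, b1): Player I can switch to R1 (0 → 12). Not NE.
(R3, b2): Player I can switch to R1 (6 → 9). Not NE.
(R3, b3): Player I can switch to R1 (10 → 12). Not NE.
(R3, b4): Player II can switch to b2 (9 → 12). Not NE.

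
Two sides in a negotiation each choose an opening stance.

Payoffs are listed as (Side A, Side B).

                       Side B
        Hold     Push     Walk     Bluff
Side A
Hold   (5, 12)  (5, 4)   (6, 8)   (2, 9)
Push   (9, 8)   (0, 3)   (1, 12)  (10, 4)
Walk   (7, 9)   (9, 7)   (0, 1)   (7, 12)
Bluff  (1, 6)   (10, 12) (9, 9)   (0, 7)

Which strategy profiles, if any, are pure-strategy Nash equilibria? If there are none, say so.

(Hold, Hold): Side A can switch to Push (5 → 9). Not NE.
(Hold, Push): Side A can switch to Walk (5 → 9). Not NE.
(Hold, Walk): Side A can switch to Bluff (6 → 9). Not NE.
(Hold, Bluff): Side A can switch to Push (2 → 10). Not NE.
(Push, Hold): Side B can switch to Walk (8 → 12). Not NE.
(Push, Push): Side A can switch to Hold (0 → 5). Not NE.
(Push, Walk): Side A can switch to Hold (1 → 6). Not NE.
(Push, Bluff): Side B can switch to Hold (4 → 8). Not NE.
(Bluff, Push): Side A gets 10, best alternative 9; Side B gets 12, best alternative 9. No profitable deviation — NE.
(The remaining 7 profiles each have a profitable deviation by the same check.)

(Bluff, Push)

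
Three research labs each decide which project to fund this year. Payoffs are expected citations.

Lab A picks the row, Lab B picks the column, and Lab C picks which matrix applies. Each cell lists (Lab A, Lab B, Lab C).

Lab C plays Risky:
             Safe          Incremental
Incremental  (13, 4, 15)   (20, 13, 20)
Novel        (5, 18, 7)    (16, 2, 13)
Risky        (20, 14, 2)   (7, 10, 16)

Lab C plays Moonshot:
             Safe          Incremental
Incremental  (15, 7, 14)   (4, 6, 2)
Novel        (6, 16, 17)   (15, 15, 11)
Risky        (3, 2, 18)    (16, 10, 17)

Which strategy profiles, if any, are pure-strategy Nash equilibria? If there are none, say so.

For each player, find the best response to each opponent profile; mutual best responses are the pure NE.
Lab A against (Safe, Risky): payoffs 13, 5, 20 → best response Risky.
Lab A against (Safe, Moonshot): payoffs 15, 6, 3 → best response Incremental.
Lab A against (Incremental, Risky): payoffs 20, 16, 7 → best response Incremental.
Lab A against (Incremental, Moonshot): payoffs 4, 15, 16 → best response Risky.
Lab B against (Incremental, Risky): payoffs 4, 13 → best response Incremental.
Lab B against (Incremental, Moonshot): payoffs 7, 6 → best response Safe.
Lab B against (Novel, Risky): payoffs 18, 2 → best response Safe.
Lab B against (Novel, Moonshot): payoffs 16, 15 → best response Safe.
Lab B against (Risky, Risky): payoffs 14, 10 → best response Safe.
Lab B against (Risky, Moonshot): payoffs 2, 10 → best response Incremental.
Lab C against (Incremental, Safe): payoffs 15, 14 → best response Risky.
Lab C against (Incremental, Incremental): payoffs 20, 2 → best response Risky.
Lab C against (Novel, Safe): payoffs 7, 17 → best response Moonshot.
Lab C against (Novel, Incremental): payoffs 13, 11 → best response Risky.
Lab C against (Risky, Safe): payoffs 2, 18 → best response Moonshot.
Lab C against (Risky, Incremental): payoffs 16, 17 → best response Moonshot.
Mutual best responses: (Incremental, Incremental, Risky); (Risky, Incremental, Moonshot).

Pure-strategy Nash equilibria: (Incremental, Incremental, Risky); (Risky, Incremental, Moonshot)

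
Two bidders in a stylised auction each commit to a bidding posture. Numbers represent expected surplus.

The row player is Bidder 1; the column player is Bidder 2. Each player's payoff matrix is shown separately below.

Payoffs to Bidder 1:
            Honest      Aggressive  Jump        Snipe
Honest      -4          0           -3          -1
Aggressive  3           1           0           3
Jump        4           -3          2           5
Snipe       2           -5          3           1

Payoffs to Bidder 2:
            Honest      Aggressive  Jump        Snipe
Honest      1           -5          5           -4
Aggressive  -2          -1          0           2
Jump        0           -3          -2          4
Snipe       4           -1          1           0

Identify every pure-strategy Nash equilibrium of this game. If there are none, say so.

The unique pure-strategy Nash equilibrium is (Jump, Snipe).

Bidder 1 against Honest: payoffs -4, 3, 4, 2 → best response Jump.
Bidder 1 against Aggressive: payoffs 0, 1, -3, -5 → best response Aggressive.
Bidder 1 against Jump: payoffs -3, 0, 2, 3 → best response Snipe.
Bidder 1 against Snipe: payoffs -1, 3, 5, 1 → best response Jump.
Bidder 2 against Honest: payoffs 1, -5, 5, -4 → best response Jump.
Bidder 2 against Aggressive: payoffs -2, -1, 0, 2 → best response Snipe.
Bidder 2 against Jump: payoffs 0, -3, -2, 4 → best response Snipe.
Bidder 2 against Snipe: payoffs 4, -1, 1, 0 → best response Honest.
Mutual best responses: (Jump, Snipe).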